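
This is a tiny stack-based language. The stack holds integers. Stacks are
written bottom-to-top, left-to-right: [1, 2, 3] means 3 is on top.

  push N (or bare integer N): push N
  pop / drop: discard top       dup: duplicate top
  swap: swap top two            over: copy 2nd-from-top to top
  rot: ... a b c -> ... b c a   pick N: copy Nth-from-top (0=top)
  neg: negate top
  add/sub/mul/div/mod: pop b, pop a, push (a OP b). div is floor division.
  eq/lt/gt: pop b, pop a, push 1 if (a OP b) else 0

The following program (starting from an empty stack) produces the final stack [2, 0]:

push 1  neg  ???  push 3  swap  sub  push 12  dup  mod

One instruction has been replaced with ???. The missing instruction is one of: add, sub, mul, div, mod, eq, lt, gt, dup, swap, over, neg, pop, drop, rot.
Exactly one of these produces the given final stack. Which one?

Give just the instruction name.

Stack before ???: [-1]
Stack after ???:  [1]
The instruction that transforms [-1] -> [1] is: neg

Answer: neg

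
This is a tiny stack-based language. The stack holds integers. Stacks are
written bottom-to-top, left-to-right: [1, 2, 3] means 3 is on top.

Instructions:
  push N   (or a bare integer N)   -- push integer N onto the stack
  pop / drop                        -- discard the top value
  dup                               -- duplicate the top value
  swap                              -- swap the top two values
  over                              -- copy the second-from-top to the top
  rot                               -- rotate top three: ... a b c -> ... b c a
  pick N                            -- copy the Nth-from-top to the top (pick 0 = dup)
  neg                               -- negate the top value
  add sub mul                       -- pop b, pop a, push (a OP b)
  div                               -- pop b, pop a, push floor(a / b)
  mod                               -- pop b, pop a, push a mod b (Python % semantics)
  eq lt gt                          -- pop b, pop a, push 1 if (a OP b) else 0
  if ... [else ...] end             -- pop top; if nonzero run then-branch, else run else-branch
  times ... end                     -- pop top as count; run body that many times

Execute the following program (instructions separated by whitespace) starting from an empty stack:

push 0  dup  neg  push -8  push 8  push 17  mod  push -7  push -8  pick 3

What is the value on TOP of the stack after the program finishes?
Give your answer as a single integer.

After 'push 0': [0]
After 'dup': [0, 0]
After 'neg': [0, 0]
After 'push -8': [0, 0, -8]
After 'push 8': [0, 0, -8, 8]
After 'push 17': [0, 0, -8, 8, 17]
After 'mod': [0, 0, -8, 8]
After 'push -7': [0, 0, -8, 8, -7]
After 'push -8': [0, 0, -8, 8, -7, -8]
After 'pick 3': [0, 0, -8, 8, -7, -8, -8]

Answer: -8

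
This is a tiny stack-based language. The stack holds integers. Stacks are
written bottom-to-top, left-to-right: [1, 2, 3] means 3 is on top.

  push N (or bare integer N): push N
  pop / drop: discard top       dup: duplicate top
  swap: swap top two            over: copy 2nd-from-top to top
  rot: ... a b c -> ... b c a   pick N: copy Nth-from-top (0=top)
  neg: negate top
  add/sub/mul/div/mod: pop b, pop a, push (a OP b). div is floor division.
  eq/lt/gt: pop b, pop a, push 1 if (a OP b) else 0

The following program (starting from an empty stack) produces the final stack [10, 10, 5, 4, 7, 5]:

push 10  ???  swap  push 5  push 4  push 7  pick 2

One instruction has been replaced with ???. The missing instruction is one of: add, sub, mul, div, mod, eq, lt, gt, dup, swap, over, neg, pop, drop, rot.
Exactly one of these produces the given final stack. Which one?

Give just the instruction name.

Stack before ???: [10]
Stack after ???:  [10, 10]
The instruction that transforms [10] -> [10, 10] is: dup

Answer: dup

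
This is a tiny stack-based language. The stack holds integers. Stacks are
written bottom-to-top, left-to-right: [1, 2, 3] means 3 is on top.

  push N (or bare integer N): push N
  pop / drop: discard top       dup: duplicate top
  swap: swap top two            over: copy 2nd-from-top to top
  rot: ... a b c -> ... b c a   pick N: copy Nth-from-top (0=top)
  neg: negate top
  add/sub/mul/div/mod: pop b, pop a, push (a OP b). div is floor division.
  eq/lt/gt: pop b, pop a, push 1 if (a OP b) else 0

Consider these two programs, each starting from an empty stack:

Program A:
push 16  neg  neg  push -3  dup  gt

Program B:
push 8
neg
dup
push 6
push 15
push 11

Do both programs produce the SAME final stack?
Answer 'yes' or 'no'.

Answer: no

Derivation:
Program A trace:
  After 'push 16': [16]
  After 'neg': [-16]
  After 'neg': [16]
  After 'push -3': [16, -3]
  After 'dup': [16, -3, -3]
  After 'gt': [16, 0]
Program A final stack: [16, 0]

Program B trace:
  After 'push 8': [8]
  After 'neg': [-8]
  After 'dup': [-8, -8]
  After 'push 6': [-8, -8, 6]
  After 'push 15': [-8, -8, 6, 15]
  After 'push 11': [-8, -8, 6, 15, 11]
Program B final stack: [-8, -8, 6, 15, 11]
Same: no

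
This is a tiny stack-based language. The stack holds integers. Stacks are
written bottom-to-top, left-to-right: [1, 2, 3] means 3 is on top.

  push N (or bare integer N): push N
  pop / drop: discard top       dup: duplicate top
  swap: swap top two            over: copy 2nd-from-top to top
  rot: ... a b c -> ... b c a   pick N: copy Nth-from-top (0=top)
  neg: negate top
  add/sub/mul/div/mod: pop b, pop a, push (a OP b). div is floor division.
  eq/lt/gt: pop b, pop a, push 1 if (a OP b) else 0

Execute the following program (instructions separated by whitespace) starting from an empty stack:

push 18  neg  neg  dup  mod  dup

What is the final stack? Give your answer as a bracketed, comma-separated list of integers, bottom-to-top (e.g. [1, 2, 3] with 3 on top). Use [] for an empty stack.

Answer: [0, 0]

Derivation:
After 'push 18': [18]
After 'neg': [-18]
After 'neg': [18]
After 'dup': [18, 18]
After 'mod': [0]
After 'dup': [0, 0]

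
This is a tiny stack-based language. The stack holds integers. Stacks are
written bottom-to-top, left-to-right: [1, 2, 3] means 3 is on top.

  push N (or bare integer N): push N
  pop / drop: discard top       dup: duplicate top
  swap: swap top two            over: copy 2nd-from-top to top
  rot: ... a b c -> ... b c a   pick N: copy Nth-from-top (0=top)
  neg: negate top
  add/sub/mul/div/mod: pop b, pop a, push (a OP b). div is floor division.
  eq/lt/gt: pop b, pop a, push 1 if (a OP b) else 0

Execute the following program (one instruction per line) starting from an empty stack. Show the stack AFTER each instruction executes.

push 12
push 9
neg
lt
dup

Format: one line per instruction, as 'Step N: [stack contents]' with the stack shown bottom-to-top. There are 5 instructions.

Step 1: [12]
Step 2: [12, 9]
Step 3: [12, -9]
Step 4: [0]
Step 5: [0, 0]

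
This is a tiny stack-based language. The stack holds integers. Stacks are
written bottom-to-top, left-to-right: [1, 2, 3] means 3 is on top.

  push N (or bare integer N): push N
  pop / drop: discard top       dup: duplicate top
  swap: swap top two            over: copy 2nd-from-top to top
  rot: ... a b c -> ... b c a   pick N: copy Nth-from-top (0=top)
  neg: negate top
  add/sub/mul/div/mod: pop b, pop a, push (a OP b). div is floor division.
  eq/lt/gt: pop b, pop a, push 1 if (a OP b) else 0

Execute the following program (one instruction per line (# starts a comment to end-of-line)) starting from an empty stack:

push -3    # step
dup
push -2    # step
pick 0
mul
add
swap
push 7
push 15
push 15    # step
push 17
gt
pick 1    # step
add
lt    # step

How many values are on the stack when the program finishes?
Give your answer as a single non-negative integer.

After 'push -3': stack = [-3] (depth 1)
After 'dup': stack = [-3, -3] (depth 2)
After 'push -2': stack = [-3, -3, -2] (depth 3)
After 'pick 0': stack = [-3, -3, -2, -2] (depth 4)
After 'mul': stack = [-3, -3, 4] (depth 3)
After 'add': stack = [-3, 1] (depth 2)
After 'swap': stack = [1, -3] (depth 2)
After 'push 7': stack = [1, -3, 7] (depth 3)
After 'push 15': stack = [1, -3, 7, 15] (depth 4)
After 'push 15': stack = [1, -3, 7, 15, 15] (depth 5)
After 'push 17': stack = [1, -3, 7, 15, 15, 17] (depth 6)
After 'gt': stack = [1, -3, 7, 15, 0] (depth 5)
After 'pick 1': stack = [1, -3, 7, 15, 0, 15] (depth 6)
After 'add': stack = [1, -3, 7, 15, 15] (depth 5)
After 'lt': stack = [1, -3, 7, 0] (depth 4)

Answer: 4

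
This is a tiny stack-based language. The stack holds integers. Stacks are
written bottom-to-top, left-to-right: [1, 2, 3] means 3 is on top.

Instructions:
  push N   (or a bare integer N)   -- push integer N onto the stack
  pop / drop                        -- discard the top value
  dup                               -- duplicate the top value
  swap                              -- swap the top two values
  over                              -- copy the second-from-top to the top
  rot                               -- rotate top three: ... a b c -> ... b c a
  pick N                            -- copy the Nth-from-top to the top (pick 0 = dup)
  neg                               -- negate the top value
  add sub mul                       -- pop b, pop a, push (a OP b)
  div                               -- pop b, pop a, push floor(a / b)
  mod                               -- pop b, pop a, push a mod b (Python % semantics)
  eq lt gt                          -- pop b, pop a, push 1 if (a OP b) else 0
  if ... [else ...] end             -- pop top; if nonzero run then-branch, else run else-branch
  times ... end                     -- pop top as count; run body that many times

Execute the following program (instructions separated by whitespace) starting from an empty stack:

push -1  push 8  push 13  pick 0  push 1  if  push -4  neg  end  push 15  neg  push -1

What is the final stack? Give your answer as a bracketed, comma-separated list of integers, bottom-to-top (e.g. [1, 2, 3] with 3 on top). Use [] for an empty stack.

After 'push -1': [-1]
After 'push 8': [-1, 8]
After 'push 13': [-1, 8, 13]
After 'pick 0': [-1, 8, 13, 13]
After 'push 1': [-1, 8, 13, 13, 1]
After 'if': [-1, 8, 13, 13]
After 'push -4': [-1, 8, 13, 13, -4]
After 'neg': [-1, 8, 13, 13, 4]
After 'push 15': [-1, 8, 13, 13, 4, 15]
After 'neg': [-1, 8, 13, 13, 4, -15]
After 'push -1': [-1, 8, 13, 13, 4, -15, -1]

Answer: [-1, 8, 13, 13, 4, -15, -1]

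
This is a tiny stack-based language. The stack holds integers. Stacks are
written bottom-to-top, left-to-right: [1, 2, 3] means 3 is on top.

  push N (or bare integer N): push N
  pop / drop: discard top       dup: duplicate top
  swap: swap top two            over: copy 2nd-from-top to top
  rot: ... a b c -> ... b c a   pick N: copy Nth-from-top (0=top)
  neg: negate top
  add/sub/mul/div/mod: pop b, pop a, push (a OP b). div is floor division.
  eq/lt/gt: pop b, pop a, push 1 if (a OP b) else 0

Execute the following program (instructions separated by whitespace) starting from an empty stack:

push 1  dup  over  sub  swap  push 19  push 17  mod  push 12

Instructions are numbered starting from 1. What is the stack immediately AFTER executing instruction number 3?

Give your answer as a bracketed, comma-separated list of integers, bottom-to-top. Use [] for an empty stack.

Answer: [1, 1, 1]

Derivation:
Step 1 ('push 1'): [1]
Step 2 ('dup'): [1, 1]
Step 3 ('over'): [1, 1, 1]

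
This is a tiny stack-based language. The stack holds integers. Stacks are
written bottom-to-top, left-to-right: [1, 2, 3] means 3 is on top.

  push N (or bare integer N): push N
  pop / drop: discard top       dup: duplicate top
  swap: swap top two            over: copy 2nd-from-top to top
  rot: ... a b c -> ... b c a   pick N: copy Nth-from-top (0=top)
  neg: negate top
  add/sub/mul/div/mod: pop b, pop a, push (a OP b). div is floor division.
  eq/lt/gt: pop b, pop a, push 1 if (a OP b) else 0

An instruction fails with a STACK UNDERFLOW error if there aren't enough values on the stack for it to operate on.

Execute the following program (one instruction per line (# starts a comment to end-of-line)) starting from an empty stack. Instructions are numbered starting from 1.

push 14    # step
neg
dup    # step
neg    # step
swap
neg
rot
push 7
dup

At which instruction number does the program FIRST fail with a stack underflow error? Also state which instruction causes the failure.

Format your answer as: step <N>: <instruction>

Step 1 ('push 14'): stack = [14], depth = 1
Step 2 ('neg'): stack = [-14], depth = 1
Step 3 ('dup'): stack = [-14, -14], depth = 2
Step 4 ('neg'): stack = [-14, 14], depth = 2
Step 5 ('swap'): stack = [14, -14], depth = 2
Step 6 ('neg'): stack = [14, 14], depth = 2
Step 7 ('rot'): needs 3 value(s) but depth is 2 — STACK UNDERFLOW

Answer: step 7: rot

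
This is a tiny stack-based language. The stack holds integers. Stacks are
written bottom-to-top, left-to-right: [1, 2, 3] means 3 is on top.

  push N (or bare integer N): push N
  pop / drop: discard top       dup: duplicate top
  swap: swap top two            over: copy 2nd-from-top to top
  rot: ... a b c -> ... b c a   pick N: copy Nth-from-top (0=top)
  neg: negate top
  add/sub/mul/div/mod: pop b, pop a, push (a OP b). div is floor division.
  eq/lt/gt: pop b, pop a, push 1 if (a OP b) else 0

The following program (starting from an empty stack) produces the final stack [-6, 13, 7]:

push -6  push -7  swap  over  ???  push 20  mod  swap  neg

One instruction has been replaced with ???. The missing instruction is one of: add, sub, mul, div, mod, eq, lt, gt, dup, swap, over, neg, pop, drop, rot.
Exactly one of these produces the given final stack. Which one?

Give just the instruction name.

Answer: rot

Derivation:
Stack before ???: [-7, -6, -7]
Stack after ???:  [-6, -7, -7]
The instruction that transforms [-7, -6, -7] -> [-6, -7, -7] is: rot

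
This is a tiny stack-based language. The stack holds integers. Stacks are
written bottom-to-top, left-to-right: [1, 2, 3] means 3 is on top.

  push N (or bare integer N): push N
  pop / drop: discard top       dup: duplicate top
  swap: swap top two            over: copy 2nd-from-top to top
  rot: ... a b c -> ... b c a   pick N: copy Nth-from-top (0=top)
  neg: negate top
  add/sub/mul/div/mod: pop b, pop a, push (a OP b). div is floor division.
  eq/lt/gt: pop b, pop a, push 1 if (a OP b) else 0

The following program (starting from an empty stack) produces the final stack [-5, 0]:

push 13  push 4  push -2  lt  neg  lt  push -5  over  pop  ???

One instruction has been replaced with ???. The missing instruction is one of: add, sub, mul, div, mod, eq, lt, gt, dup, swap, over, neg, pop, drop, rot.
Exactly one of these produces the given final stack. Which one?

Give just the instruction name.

Answer: swap

Derivation:
Stack before ???: [0, -5]
Stack after ???:  [-5, 0]
The instruction that transforms [0, -5] -> [-5, 0] is: swap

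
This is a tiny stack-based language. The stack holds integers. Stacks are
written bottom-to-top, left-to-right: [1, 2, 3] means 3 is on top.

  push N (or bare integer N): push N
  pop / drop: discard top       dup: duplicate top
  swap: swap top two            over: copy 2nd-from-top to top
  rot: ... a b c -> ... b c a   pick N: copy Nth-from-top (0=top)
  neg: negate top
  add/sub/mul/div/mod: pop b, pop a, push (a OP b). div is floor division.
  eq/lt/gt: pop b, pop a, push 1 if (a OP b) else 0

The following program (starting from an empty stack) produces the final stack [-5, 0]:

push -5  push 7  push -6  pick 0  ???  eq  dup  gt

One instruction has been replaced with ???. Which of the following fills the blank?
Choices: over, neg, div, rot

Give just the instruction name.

Stack before ???: [-5, 7, -6, -6]
Stack after ???:  [-5, 7, 1]
Checking each choice:
  over: produces [-5, 7, -6, 0]
  neg: produces [-5, 7, 0]
  div: MATCH
  rot: produces [-5, -6, 0]


Answer: div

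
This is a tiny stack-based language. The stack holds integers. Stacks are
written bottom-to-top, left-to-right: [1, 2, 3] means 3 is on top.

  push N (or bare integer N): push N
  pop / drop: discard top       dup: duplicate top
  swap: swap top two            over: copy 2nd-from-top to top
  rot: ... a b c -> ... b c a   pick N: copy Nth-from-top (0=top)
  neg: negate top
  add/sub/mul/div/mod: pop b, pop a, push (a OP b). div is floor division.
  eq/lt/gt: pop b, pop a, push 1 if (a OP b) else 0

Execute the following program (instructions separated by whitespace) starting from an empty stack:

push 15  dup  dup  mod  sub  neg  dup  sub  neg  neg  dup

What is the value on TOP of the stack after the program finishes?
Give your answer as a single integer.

Answer: 0

Derivation:
After 'push 15': [15]
After 'dup': [15, 15]
After 'dup': [15, 15, 15]
After 'mod': [15, 0]
After 'sub': [15]
After 'neg': [-15]
After 'dup': [-15, -15]
After 'sub': [0]
After 'neg': [0]
After 'neg': [0]
After 'dup': [0, 0]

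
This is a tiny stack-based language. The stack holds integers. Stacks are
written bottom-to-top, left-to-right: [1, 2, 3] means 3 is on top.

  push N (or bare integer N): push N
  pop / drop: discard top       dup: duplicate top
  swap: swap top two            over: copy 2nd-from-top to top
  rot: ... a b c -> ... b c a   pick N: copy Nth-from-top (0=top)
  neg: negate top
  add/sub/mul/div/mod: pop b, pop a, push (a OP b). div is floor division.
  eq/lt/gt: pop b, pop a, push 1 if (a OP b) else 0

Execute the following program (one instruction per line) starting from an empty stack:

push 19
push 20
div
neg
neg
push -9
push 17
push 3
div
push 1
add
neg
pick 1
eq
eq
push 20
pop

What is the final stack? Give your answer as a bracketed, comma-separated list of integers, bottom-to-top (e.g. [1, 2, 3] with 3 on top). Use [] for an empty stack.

Answer: [0, 0]

Derivation:
After 'push 19': [19]
After 'push 20': [19, 20]
After 'div': [0]
After 'neg': [0]
After 'neg': [0]
After 'push -9': [0, -9]
After 'push 17': [0, -9, 17]
After 'push 3': [0, -9, 17, 3]
After 'div': [0, -9, 5]
After 'push 1': [0, -9, 5, 1]
After 'add': [0, -9, 6]
After 'neg': [0, -9, -6]
After 'pick 1': [0, -9, -6, -9]
After 'eq': [0, -9, 0]
After 'eq': [0, 0]
After 'push 20': [0, 0, 20]
After 'pop': [0, 0]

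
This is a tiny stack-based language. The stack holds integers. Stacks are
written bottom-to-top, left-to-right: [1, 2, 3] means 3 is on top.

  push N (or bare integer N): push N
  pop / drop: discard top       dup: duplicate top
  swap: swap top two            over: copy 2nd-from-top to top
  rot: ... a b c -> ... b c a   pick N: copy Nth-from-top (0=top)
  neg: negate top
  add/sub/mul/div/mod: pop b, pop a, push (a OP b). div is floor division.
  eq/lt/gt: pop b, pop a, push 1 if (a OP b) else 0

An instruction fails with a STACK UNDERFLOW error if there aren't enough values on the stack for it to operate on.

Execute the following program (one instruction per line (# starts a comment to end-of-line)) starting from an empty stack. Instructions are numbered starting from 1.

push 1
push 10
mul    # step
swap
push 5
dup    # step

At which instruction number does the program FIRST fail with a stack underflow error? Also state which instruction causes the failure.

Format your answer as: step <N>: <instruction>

Step 1 ('push 1'): stack = [1], depth = 1
Step 2 ('push 10'): stack = [1, 10], depth = 2
Step 3 ('mul'): stack = [10], depth = 1
Step 4 ('swap'): needs 2 value(s) but depth is 1 — STACK UNDERFLOW

Answer: step 4: swap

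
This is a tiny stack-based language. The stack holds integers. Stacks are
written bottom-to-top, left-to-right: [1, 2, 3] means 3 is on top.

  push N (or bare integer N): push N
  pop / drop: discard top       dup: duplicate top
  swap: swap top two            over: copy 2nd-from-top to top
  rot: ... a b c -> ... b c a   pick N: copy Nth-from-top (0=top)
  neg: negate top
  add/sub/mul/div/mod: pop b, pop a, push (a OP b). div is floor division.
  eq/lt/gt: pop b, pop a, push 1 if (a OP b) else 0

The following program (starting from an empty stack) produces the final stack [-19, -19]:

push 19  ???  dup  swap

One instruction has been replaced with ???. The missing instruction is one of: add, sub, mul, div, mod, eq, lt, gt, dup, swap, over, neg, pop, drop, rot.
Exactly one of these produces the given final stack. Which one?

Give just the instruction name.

Answer: neg

Derivation:
Stack before ???: [19]
Stack after ???:  [-19]
The instruction that transforms [19] -> [-19] is: neg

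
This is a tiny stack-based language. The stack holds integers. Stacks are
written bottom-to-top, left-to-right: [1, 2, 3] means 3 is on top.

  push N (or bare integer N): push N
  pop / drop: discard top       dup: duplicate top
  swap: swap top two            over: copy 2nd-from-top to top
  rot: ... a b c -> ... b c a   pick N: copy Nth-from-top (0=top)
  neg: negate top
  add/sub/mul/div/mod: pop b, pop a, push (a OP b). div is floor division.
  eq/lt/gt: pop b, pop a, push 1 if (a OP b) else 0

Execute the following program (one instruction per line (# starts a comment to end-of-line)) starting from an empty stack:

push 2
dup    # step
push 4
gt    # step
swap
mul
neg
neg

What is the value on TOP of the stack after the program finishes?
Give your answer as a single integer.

Answer: 0

Derivation:
After 'push 2': [2]
After 'dup': [2, 2]
After 'push 4': [2, 2, 4]
After 'gt': [2, 0]
After 'swap': [0, 2]
After 'mul': [0]
After 'neg': [0]
After 'neg': [0]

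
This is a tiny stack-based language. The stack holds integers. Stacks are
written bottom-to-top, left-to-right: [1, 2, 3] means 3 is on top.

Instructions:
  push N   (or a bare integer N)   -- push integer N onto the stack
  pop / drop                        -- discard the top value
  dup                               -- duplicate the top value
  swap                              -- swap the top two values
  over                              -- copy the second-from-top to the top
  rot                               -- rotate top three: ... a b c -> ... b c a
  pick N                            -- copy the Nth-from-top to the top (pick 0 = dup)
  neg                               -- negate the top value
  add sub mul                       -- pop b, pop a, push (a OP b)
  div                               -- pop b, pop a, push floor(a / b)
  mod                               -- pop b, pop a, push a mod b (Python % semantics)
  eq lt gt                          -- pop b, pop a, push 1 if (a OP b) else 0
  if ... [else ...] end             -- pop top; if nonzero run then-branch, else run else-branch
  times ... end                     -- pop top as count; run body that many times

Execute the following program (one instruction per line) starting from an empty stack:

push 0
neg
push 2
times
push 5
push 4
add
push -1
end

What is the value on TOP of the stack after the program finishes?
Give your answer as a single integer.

Answer: -1

Derivation:
After 'push 0': [0]
After 'neg': [0]
After 'push 2': [0, 2]
After 'times': [0]
After 'push 5': [0, 5]
After 'push 4': [0, 5, 4]
After 'add': [0, 9]
After 'push -1': [0, 9, -1]
After 'push 5': [0, 9, -1, 5]
After 'push 4': [0, 9, -1, 5, 4]
After 'add': [0, 9, -1, 9]
After 'push -1': [0, 9, -1, 9, -1]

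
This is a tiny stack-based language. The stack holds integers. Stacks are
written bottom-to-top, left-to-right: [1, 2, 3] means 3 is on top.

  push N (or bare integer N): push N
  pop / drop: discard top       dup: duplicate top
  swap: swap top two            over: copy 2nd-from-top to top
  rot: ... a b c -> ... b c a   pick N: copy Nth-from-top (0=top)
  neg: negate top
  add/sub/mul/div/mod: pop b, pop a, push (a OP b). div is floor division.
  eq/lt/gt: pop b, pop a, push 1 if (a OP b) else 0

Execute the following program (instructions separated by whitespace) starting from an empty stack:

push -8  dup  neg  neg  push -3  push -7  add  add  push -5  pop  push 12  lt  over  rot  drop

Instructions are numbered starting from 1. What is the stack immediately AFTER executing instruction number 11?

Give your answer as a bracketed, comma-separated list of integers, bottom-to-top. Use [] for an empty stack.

Answer: [-8, -18, 12]

Derivation:
Step 1 ('push -8'): [-8]
Step 2 ('dup'): [-8, -8]
Step 3 ('neg'): [-8, 8]
Step 4 ('neg'): [-8, -8]
Step 5 ('push -3'): [-8, -8, -3]
Step 6 ('push -7'): [-8, -8, -3, -7]
Step 7 ('add'): [-8, -8, -10]
Step 8 ('add'): [-8, -18]
Step 9 ('push -5'): [-8, -18, -5]
Step 10 ('pop'): [-8, -18]
Step 11 ('push 12'): [-8, -18, 12]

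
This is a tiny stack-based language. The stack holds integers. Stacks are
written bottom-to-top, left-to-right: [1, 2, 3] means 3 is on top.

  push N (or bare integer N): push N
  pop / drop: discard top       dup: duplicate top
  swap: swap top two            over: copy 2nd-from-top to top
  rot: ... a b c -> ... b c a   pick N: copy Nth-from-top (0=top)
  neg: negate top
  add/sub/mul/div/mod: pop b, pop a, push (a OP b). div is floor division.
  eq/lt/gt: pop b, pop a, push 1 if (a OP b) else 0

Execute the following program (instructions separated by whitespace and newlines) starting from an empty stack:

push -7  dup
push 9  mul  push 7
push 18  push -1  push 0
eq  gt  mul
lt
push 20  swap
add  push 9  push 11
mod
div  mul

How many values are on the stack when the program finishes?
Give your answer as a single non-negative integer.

After 'push -7': stack = [-7] (depth 1)
After 'dup': stack = [-7, -7] (depth 2)
After 'push 9': stack = [-7, -7, 9] (depth 3)
After 'mul': stack = [-7, -63] (depth 2)
After 'push 7': stack = [-7, -63, 7] (depth 3)
After 'push 18': stack = [-7, -63, 7, 18] (depth 4)
After 'push -1': stack = [-7, -63, 7, 18, -1] (depth 5)
After 'push 0': stack = [-7, -63, 7, 18, -1, 0] (depth 6)
After 'eq': stack = [-7, -63, 7, 18, 0] (depth 5)
After 'gt': stack = [-7, -63, 7, 1] (depth 4)
After 'mul': stack = [-7, -63, 7] (depth 3)
After 'lt': stack = [-7, 1] (depth 2)
After 'push 20': stack = [-7, 1, 20] (depth 3)
After 'swap': stack = [-7, 20, 1] (depth 3)
After 'add': stack = [-7, 21] (depth 2)
After 'push 9': stack = [-7, 21, 9] (depth 3)
After 'push 11': stack = [-7, 21, 9, 11] (depth 4)
After 'mod': stack = [-7, 21, 9] (depth 3)
After 'div': stack = [-7, 2] (depth 2)
After 'mul': stack = [-14] (depth 1)

Answer: 1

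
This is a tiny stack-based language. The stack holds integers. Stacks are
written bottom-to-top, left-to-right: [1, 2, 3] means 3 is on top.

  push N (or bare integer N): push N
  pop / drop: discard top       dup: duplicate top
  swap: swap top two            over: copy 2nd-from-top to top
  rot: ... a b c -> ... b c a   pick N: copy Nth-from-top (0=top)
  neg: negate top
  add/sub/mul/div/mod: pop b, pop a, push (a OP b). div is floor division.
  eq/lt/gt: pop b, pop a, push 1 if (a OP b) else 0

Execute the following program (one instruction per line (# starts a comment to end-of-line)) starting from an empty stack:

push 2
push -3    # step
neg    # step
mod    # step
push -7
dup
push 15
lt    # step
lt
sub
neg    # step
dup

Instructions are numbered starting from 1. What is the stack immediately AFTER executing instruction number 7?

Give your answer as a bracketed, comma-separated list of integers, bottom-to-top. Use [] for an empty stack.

Step 1 ('push 2'): [2]
Step 2 ('push -3'): [2, -3]
Step 3 ('neg'): [2, 3]
Step 4 ('mod'): [2]
Step 5 ('push -7'): [2, -7]
Step 6 ('dup'): [2, -7, -7]
Step 7 ('push 15'): [2, -7, -7, 15]

Answer: [2, -7, -7, 15]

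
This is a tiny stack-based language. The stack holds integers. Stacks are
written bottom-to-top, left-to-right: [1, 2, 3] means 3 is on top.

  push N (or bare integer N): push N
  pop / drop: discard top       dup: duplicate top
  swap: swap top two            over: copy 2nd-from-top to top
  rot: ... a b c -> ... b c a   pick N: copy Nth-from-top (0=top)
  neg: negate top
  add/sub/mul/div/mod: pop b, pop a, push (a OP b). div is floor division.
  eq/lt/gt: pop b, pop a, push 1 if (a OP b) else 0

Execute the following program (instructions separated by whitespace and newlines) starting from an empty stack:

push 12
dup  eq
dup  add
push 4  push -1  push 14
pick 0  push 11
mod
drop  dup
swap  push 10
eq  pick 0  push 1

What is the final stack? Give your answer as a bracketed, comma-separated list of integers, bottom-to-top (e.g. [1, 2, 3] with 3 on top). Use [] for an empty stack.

Answer: [2, 4, -1, 14, 0, 0, 1]

Derivation:
After 'push 12': [12]
After 'dup': [12, 12]
After 'eq': [1]
After 'dup': [1, 1]
After 'add': [2]
After 'push 4': [2, 4]
After 'push -1': [2, 4, -1]
After 'push 14': [2, 4, -1, 14]
After 'pick 0': [2, 4, -1, 14, 14]
After 'push 11': [2, 4, -1, 14, 14, 11]
After 'mod': [2, 4, -1, 14, 3]
After 'drop': [2, 4, -1, 14]
After 'dup': [2, 4, -1, 14, 14]
After 'swap': [2, 4, -1, 14, 14]
After 'push 10': [2, 4, -1, 14, 14, 10]
After 'eq': [2, 4, -1, 14, 0]
After 'pick 0': [2, 4, -1, 14, 0, 0]
After 'push 1': [2, 4, -1, 14, 0, 0, 1]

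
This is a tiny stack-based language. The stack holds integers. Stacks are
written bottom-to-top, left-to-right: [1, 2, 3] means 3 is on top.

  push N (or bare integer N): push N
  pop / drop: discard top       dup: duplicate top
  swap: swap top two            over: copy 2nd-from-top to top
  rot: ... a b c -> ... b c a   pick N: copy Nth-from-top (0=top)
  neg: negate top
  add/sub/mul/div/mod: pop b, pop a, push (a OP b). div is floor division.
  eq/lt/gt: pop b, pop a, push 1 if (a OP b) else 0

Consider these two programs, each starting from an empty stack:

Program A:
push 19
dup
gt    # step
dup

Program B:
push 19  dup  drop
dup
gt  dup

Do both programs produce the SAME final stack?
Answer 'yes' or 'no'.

Answer: yes

Derivation:
Program A trace:
  After 'push 19': [19]
  After 'dup': [19, 19]
  After 'gt': [0]
  After 'dup': [0, 0]
Program A final stack: [0, 0]

Program B trace:
  After 'push 19': [19]
  After 'dup': [19, 19]
  After 'drop': [19]
  After 'dup': [19, 19]
  After 'gt': [0]
  After 'dup': [0, 0]
Program B final stack: [0, 0]
Same: yes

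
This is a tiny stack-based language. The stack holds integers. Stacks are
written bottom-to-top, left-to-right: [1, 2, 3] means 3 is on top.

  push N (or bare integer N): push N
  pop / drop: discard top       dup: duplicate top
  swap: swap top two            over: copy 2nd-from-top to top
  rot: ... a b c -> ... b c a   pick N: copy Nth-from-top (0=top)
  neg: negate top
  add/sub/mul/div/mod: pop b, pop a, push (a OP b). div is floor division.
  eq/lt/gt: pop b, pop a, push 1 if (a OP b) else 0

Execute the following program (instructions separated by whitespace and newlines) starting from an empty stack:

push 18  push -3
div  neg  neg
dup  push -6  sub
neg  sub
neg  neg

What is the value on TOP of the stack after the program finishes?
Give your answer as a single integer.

After 'push 18': [18]
After 'push -3': [18, -3]
After 'div': [-6]
After 'neg': [6]
After 'neg': [-6]
After 'dup': [-6, -6]
After 'push -6': [-6, -6, -6]
After 'sub': [-6, 0]
After 'neg': [-6, 0]
After 'sub': [-6]
After 'neg': [6]
After 'neg': [-6]

Answer: -6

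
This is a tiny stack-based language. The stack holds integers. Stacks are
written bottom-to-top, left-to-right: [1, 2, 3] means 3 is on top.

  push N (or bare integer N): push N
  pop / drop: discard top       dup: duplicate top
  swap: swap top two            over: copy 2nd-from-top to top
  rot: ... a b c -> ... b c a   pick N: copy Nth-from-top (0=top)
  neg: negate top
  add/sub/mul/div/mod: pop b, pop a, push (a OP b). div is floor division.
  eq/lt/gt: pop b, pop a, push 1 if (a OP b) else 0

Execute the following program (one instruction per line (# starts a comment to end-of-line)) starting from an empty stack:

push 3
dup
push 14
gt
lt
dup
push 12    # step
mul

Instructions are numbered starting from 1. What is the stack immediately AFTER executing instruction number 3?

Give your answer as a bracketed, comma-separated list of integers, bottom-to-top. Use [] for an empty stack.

Step 1 ('push 3'): [3]
Step 2 ('dup'): [3, 3]
Step 3 ('push 14'): [3, 3, 14]

Answer: [3, 3, 14]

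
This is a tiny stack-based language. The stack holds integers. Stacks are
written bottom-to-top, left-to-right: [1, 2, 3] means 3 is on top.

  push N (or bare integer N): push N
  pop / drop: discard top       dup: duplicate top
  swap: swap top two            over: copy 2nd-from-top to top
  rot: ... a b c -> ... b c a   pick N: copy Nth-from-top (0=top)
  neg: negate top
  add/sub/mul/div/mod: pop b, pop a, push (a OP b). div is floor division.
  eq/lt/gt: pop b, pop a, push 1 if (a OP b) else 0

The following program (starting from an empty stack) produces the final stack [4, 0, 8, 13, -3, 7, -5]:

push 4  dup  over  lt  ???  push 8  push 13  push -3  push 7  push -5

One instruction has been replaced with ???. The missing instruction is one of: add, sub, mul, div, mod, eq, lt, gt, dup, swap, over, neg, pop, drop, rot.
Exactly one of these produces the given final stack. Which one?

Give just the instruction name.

Answer: neg

Derivation:
Stack before ???: [4, 0]
Stack after ???:  [4, 0]
The instruction that transforms [4, 0] -> [4, 0] is: neg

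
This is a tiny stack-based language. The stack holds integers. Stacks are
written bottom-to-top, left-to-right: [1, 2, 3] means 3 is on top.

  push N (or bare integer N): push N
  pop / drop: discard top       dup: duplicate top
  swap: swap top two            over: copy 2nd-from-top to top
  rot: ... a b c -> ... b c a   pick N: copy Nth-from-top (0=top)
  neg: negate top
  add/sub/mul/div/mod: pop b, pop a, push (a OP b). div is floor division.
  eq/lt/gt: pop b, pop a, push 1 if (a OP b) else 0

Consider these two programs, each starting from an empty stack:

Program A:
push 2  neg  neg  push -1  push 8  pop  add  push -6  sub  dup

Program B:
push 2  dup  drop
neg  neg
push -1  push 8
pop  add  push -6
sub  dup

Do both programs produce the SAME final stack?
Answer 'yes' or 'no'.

Answer: yes

Derivation:
Program A trace:
  After 'push 2': [2]
  After 'neg': [-2]
  After 'neg': [2]
  After 'push -1': [2, -1]
  After 'push 8': [2, -1, 8]
  After 'pop': [2, -1]
  After 'add': [1]
  After 'push -6': [1, -6]
  After 'sub': [7]
  After 'dup': [7, 7]
Program A final stack: [7, 7]

Program B trace:
  After 'push 2': [2]
  After 'dup': [2, 2]
  After 'drop': [2]
  After 'neg': [-2]
  After 'neg': [2]
  After 'push -1': [2, -1]
  After 'push 8': [2, -1, 8]
  After 'pop': [2, -1]
  After 'add': [1]
  After 'push -6': [1, -6]
  After 'sub': [7]
  After 'dup': [7, 7]
Program B final stack: [7, 7]
Same: yes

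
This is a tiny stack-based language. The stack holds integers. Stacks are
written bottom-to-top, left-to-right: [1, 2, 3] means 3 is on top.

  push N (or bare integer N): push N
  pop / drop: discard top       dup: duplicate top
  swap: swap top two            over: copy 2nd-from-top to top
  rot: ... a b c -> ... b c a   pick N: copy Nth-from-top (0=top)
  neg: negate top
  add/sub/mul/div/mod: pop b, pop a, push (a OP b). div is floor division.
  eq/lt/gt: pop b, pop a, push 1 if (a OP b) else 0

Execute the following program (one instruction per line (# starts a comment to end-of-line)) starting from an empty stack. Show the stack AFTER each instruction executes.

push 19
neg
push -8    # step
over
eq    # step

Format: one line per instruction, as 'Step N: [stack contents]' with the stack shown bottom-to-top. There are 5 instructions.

Step 1: [19]
Step 2: [-19]
Step 3: [-19, -8]
Step 4: [-19, -8, -19]
Step 5: [-19, 0]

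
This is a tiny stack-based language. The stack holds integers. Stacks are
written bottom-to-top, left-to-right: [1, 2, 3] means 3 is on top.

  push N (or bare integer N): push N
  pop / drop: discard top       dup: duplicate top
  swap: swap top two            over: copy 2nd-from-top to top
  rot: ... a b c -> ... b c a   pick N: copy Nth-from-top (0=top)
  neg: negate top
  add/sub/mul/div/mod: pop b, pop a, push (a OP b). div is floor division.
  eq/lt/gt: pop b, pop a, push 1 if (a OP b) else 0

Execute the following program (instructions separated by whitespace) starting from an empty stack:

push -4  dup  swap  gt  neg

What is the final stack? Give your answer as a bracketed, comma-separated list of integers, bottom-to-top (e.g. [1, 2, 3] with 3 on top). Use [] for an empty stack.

After 'push -4': [-4]
After 'dup': [-4, -4]
After 'swap': [-4, -4]
After 'gt': [0]
After 'neg': [0]

Answer: [0]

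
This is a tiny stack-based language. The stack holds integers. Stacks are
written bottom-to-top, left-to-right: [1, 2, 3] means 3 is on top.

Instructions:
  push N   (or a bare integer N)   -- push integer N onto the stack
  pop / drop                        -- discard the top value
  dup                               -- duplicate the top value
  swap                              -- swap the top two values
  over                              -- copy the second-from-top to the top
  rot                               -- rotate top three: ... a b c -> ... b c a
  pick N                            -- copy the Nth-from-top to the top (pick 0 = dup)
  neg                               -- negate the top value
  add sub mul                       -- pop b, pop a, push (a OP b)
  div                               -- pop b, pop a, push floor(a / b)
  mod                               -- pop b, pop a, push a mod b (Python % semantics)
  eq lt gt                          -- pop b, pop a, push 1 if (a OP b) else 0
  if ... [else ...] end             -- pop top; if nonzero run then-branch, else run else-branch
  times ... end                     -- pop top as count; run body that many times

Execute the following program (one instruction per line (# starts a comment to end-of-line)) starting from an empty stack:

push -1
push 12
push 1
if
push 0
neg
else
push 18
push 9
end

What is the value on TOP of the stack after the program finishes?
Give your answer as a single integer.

Answer: 0

Derivation:
After 'push -1': [-1]
After 'push 12': [-1, 12]
After 'push 1': [-1, 12, 1]
After 'if': [-1, 12]
After 'push 0': [-1, 12, 0]
After 'neg': [-1, 12, 0]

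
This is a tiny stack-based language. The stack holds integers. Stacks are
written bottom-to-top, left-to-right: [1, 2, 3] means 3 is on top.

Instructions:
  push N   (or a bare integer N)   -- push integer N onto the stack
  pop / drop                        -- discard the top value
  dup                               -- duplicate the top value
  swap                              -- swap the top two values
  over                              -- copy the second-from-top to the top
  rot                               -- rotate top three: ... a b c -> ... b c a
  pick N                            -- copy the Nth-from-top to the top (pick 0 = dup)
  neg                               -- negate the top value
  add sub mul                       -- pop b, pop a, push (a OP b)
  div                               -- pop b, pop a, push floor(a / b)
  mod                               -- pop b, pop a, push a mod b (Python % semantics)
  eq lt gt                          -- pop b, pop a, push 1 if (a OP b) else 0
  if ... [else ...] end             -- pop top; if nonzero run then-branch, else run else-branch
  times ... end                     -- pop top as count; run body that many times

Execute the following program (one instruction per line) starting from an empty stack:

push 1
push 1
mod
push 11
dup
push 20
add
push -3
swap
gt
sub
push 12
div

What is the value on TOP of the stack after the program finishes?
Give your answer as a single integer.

Answer: 0

Derivation:
After 'push 1': [1]
After 'push 1': [1, 1]
After 'mod': [0]
After 'push 11': [0, 11]
After 'dup': [0, 11, 11]
After 'push 20': [0, 11, 11, 20]
After 'add': [0, 11, 31]
After 'push -3': [0, 11, 31, -3]
After 'swap': [0, 11, -3, 31]
After 'gt': [0, 11, 0]
After 'sub': [0, 11]
After 'push 12': [0, 11, 12]
After 'div': [0, 0]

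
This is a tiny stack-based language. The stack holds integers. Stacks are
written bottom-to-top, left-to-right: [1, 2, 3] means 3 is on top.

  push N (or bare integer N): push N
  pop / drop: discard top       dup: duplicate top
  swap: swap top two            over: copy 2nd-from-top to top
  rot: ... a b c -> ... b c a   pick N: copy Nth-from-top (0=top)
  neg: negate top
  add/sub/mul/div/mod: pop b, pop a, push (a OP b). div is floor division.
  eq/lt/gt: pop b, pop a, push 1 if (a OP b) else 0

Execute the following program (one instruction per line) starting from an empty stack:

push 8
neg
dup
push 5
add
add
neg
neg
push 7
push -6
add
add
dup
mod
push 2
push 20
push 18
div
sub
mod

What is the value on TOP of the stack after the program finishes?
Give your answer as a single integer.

Answer: 0

Derivation:
After 'push 8': [8]
After 'neg': [-8]
After 'dup': [-8, -8]
After 'push 5': [-8, -8, 5]
After 'add': [-8, -3]
After 'add': [-11]
After 'neg': [11]
After 'neg': [-11]
After 'push 7': [-11, 7]
After 'push -6': [-11, 7, -6]
After 'add': [-11, 1]
After 'add': [-10]
After 'dup': [-10, -10]
After 'mod': [0]
After 'push 2': [0, 2]
After 'push 20': [0, 2, 20]
After 'push 18': [0, 2, 20, 18]
After 'div': [0, 2, 1]
After 'sub': [0, 1]
After 'mod': [0]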